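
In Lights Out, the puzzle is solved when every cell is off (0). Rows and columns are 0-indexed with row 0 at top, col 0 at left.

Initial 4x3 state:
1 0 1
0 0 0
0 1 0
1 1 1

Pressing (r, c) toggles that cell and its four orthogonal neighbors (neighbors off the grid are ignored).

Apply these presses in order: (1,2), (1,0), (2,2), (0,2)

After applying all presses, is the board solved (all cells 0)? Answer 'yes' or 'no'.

Answer: no

Derivation:
After press 1 at (1,2):
1 0 0
0 1 1
0 1 1
1 1 1

After press 2 at (1,0):
0 0 0
1 0 1
1 1 1
1 1 1

After press 3 at (2,2):
0 0 0
1 0 0
1 0 0
1 1 0

After press 4 at (0,2):
0 1 1
1 0 1
1 0 0
1 1 0

Lights still on: 7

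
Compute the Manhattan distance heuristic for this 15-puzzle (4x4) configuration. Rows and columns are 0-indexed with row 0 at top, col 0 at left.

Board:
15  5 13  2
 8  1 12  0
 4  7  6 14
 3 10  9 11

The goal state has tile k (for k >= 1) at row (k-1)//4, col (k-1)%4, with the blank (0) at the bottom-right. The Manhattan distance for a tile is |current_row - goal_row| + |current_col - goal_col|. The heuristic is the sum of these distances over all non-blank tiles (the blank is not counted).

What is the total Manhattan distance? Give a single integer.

Answer: 44

Derivation:
Tile 15: at (0,0), goal (3,2), distance |0-3|+|0-2| = 5
Tile 5: at (0,1), goal (1,0), distance |0-1|+|1-0| = 2
Tile 13: at (0,2), goal (3,0), distance |0-3|+|2-0| = 5
Tile 2: at (0,3), goal (0,1), distance |0-0|+|3-1| = 2
Tile 8: at (1,0), goal (1,3), distance |1-1|+|0-3| = 3
Tile 1: at (1,1), goal (0,0), distance |1-0|+|1-0| = 2
Tile 12: at (1,2), goal (2,3), distance |1-2|+|2-3| = 2
Tile 4: at (2,0), goal (0,3), distance |2-0|+|0-3| = 5
Tile 7: at (2,1), goal (1,2), distance |2-1|+|1-2| = 2
Tile 6: at (2,2), goal (1,1), distance |2-1|+|2-1| = 2
Tile 14: at (2,3), goal (3,1), distance |2-3|+|3-1| = 3
Tile 3: at (3,0), goal (0,2), distance |3-0|+|0-2| = 5
Tile 10: at (3,1), goal (2,1), distance |3-2|+|1-1| = 1
Tile 9: at (3,2), goal (2,0), distance |3-2|+|2-0| = 3
Tile 11: at (3,3), goal (2,2), distance |3-2|+|3-2| = 2
Sum: 5 + 2 + 5 + 2 + 3 + 2 + 2 + 5 + 2 + 2 + 3 + 5 + 1 + 3 + 2 = 44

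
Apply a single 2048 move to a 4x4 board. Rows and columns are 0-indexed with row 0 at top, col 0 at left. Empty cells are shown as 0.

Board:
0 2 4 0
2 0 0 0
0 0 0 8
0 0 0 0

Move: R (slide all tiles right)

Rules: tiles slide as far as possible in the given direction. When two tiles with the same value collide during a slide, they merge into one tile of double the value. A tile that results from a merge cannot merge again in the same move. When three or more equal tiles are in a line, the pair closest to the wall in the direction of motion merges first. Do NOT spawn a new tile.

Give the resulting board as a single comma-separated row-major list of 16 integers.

Slide right:
row 0: [0, 2, 4, 0] -> [0, 0, 2, 4]
row 1: [2, 0, 0, 0] -> [0, 0, 0, 2]
row 2: [0, 0, 0, 8] -> [0, 0, 0, 8]
row 3: [0, 0, 0, 0] -> [0, 0, 0, 0]

Answer: 0, 0, 2, 4, 0, 0, 0, 2, 0, 0, 0, 8, 0, 0, 0, 0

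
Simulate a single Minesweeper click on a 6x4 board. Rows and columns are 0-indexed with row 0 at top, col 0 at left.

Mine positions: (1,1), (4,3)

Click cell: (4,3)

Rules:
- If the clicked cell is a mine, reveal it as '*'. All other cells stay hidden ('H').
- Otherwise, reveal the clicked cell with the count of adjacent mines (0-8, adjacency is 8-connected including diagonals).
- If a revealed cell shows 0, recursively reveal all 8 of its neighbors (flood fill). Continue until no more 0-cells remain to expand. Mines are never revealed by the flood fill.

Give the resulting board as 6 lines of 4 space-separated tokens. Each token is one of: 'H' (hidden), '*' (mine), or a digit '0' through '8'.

H H H H
H H H H
H H H H
H H H H
H H H *
H H H H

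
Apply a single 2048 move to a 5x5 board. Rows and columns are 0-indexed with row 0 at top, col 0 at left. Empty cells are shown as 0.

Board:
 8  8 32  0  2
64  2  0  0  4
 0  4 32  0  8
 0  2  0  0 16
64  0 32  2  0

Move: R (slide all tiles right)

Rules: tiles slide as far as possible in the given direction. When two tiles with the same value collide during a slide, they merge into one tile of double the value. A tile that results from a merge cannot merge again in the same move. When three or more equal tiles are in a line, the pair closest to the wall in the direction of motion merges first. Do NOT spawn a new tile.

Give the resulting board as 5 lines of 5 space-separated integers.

Answer:  0  0 16 32  2
 0  0 64  2  4
 0  0  4 32  8
 0  0  0  2 16
 0  0 64 32  2

Derivation:
Slide right:
row 0: [8, 8, 32, 0, 2] -> [0, 0, 16, 32, 2]
row 1: [64, 2, 0, 0, 4] -> [0, 0, 64, 2, 4]
row 2: [0, 4, 32, 0, 8] -> [0, 0, 4, 32, 8]
row 3: [0, 2, 0, 0, 16] -> [0, 0, 0, 2, 16]
row 4: [64, 0, 32, 2, 0] -> [0, 0, 64, 32, 2]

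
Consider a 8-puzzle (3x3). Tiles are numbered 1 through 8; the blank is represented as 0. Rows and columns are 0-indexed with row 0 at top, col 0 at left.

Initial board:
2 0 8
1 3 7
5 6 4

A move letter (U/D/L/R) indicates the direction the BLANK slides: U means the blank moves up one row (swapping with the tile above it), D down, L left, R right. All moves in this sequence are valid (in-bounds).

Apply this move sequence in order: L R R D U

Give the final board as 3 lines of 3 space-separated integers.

Answer: 2 8 0
1 3 7
5 6 4

Derivation:
After move 1 (L):
0 2 8
1 3 7
5 6 4

After move 2 (R):
2 0 8
1 3 7
5 6 4

After move 3 (R):
2 8 0
1 3 7
5 6 4

After move 4 (D):
2 8 7
1 3 0
5 6 4

After move 5 (U):
2 8 0
1 3 7
5 6 4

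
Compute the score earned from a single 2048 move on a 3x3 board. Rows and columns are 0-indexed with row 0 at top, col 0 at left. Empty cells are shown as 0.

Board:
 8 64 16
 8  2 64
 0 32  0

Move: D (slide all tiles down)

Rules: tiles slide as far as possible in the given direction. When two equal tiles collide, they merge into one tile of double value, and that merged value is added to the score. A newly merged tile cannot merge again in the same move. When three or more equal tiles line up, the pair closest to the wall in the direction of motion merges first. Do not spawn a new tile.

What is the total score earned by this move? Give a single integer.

Answer: 16

Derivation:
Slide down:
col 0: [8, 8, 0] -> [0, 0, 16]  score +16 (running 16)
col 1: [64, 2, 32] -> [64, 2, 32]  score +0 (running 16)
col 2: [16, 64, 0] -> [0, 16, 64]  score +0 (running 16)
Board after move:
 0 64  0
 0  2 16
16 32 64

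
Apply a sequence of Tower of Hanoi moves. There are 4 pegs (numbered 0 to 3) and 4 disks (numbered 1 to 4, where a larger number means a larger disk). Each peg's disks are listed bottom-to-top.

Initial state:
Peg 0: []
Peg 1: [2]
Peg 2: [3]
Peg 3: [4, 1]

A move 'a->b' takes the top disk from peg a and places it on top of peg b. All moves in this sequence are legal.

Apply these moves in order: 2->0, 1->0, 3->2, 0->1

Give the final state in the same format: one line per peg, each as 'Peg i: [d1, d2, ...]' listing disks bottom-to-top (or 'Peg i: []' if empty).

Answer: Peg 0: [3]
Peg 1: [2]
Peg 2: [1]
Peg 3: [4]

Derivation:
After move 1 (2->0):
Peg 0: [3]
Peg 1: [2]
Peg 2: []
Peg 3: [4, 1]

After move 2 (1->0):
Peg 0: [3, 2]
Peg 1: []
Peg 2: []
Peg 3: [4, 1]

After move 3 (3->2):
Peg 0: [3, 2]
Peg 1: []
Peg 2: [1]
Peg 3: [4]

After move 4 (0->1):
Peg 0: [3]
Peg 1: [2]
Peg 2: [1]
Peg 3: [4]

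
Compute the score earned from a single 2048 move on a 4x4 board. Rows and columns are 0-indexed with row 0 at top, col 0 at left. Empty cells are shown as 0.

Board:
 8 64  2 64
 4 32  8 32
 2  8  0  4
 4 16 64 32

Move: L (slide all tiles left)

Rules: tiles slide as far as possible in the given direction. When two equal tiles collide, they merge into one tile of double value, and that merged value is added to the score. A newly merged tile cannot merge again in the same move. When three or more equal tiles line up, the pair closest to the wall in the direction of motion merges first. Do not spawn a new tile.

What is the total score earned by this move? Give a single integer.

Answer: 0

Derivation:
Slide left:
row 0: [8, 64, 2, 64] -> [8, 64, 2, 64]  score +0 (running 0)
row 1: [4, 32, 8, 32] -> [4, 32, 8, 32]  score +0 (running 0)
row 2: [2, 8, 0, 4] -> [2, 8, 4, 0]  score +0 (running 0)
row 3: [4, 16, 64, 32] -> [4, 16, 64, 32]  score +0 (running 0)
Board after move:
 8 64  2 64
 4 32  8 32
 2  8  4  0
 4 16 64 32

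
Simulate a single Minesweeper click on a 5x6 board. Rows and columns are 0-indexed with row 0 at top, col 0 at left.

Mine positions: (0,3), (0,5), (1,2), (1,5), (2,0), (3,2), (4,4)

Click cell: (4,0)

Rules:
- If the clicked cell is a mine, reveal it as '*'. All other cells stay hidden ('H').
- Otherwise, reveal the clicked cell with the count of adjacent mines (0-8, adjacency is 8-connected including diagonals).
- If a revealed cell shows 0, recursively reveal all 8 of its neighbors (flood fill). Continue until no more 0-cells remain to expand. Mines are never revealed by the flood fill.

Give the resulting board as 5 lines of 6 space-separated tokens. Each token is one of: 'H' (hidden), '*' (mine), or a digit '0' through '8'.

H H H H H H
H H H H H H
H H H H H H
1 2 H H H H
0 1 H H H H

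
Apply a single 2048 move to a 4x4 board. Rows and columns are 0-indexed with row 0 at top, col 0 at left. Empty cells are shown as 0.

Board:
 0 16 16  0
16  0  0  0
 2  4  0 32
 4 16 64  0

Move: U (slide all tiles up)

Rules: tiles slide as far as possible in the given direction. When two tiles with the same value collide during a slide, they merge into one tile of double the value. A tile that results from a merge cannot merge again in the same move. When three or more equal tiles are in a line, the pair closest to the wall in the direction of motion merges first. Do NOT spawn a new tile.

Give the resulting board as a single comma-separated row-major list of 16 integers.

Slide up:
col 0: [0, 16, 2, 4] -> [16, 2, 4, 0]
col 1: [16, 0, 4, 16] -> [16, 4, 16, 0]
col 2: [16, 0, 0, 64] -> [16, 64, 0, 0]
col 3: [0, 0, 32, 0] -> [32, 0, 0, 0]

Answer: 16, 16, 16, 32, 2, 4, 64, 0, 4, 16, 0, 0, 0, 0, 0, 0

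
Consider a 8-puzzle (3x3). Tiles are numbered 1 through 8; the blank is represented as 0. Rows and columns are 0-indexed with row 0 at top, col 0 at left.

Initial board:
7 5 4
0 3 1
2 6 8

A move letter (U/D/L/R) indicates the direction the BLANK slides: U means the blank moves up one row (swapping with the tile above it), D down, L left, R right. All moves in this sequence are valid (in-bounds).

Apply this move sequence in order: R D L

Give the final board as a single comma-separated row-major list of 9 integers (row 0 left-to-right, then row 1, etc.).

Answer: 7, 5, 4, 3, 6, 1, 0, 2, 8

Derivation:
After move 1 (R):
7 5 4
3 0 1
2 6 8

After move 2 (D):
7 5 4
3 6 1
2 0 8

After move 3 (L):
7 5 4
3 6 1
0 2 8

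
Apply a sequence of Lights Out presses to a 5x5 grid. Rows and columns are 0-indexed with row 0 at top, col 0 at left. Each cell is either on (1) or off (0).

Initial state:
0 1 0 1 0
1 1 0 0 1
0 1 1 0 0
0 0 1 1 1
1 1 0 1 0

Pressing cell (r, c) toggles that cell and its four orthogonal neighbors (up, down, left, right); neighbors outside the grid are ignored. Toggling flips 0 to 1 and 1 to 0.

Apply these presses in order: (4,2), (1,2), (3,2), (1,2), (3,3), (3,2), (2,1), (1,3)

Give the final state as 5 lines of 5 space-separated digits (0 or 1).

After press 1 at (4,2):
0 1 0 1 0
1 1 0 0 1
0 1 1 0 0
0 0 0 1 1
1 0 1 0 0

After press 2 at (1,2):
0 1 1 1 0
1 0 1 1 1
0 1 0 0 0
0 0 0 1 1
1 0 1 0 0

After press 3 at (3,2):
0 1 1 1 0
1 0 1 1 1
0 1 1 0 0
0 1 1 0 1
1 0 0 0 0

After press 4 at (1,2):
0 1 0 1 0
1 1 0 0 1
0 1 0 0 0
0 1 1 0 1
1 0 0 0 0

After press 5 at (3,3):
0 1 0 1 0
1 1 0 0 1
0 1 0 1 0
0 1 0 1 0
1 0 0 1 0

After press 6 at (3,2):
0 1 0 1 0
1 1 0 0 1
0 1 1 1 0
0 0 1 0 0
1 0 1 1 0

After press 7 at (2,1):
0 1 0 1 0
1 0 0 0 1
1 0 0 1 0
0 1 1 0 0
1 0 1 1 0

After press 8 at (1,3):
0 1 0 0 0
1 0 1 1 0
1 0 0 0 0
0 1 1 0 0
1 0 1 1 0

Answer: 0 1 0 0 0
1 0 1 1 0
1 0 0 0 0
0 1 1 0 0
1 0 1 1 0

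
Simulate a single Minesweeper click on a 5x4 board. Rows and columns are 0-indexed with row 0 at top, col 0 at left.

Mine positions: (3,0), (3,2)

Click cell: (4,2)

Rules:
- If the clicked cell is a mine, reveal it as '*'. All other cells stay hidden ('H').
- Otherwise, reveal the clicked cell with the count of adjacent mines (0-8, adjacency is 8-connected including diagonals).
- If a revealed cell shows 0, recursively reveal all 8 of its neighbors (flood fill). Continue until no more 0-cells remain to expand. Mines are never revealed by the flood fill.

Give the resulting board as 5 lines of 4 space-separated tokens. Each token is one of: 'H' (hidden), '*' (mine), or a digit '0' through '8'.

H H H H
H H H H
H H H H
H H H H
H H 1 H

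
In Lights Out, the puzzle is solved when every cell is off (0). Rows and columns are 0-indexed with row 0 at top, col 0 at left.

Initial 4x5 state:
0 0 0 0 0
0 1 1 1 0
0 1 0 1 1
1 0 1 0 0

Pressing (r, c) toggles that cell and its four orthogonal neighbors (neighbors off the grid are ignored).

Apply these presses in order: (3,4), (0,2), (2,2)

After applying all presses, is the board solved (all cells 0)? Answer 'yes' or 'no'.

After press 1 at (3,4):
0 0 0 0 0
0 1 1 1 0
0 1 0 1 0
1 0 1 1 1

After press 2 at (0,2):
0 1 1 1 0
0 1 0 1 0
0 1 0 1 0
1 0 1 1 1

After press 3 at (2,2):
0 1 1 1 0
0 1 1 1 0
0 0 1 0 0
1 0 0 1 1

Lights still on: 10

Answer: no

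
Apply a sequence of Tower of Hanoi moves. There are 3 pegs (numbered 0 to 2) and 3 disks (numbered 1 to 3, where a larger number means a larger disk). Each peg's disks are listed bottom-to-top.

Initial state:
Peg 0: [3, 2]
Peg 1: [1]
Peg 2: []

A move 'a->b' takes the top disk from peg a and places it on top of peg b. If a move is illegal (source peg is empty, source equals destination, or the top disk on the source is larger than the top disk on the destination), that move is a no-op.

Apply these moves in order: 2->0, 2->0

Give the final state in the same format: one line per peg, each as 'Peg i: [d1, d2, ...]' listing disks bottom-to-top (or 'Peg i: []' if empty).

After move 1 (2->0):
Peg 0: [3, 2]
Peg 1: [1]
Peg 2: []

After move 2 (2->0):
Peg 0: [3, 2]
Peg 1: [1]
Peg 2: []

Answer: Peg 0: [3, 2]
Peg 1: [1]
Peg 2: []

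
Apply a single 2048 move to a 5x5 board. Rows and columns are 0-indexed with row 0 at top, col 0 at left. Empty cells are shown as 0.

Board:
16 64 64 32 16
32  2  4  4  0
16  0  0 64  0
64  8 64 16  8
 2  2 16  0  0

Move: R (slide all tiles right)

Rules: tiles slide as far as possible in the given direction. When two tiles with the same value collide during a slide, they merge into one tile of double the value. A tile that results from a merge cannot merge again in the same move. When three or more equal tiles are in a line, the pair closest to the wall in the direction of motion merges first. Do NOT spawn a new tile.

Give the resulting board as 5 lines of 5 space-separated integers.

Answer:   0  16 128  32  16
  0   0  32   2   8
  0   0   0  16  64
 64   8  64  16   8
  0   0   0   4  16

Derivation:
Slide right:
row 0: [16, 64, 64, 32, 16] -> [0, 16, 128, 32, 16]
row 1: [32, 2, 4, 4, 0] -> [0, 0, 32, 2, 8]
row 2: [16, 0, 0, 64, 0] -> [0, 0, 0, 16, 64]
row 3: [64, 8, 64, 16, 8] -> [64, 8, 64, 16, 8]
row 4: [2, 2, 16, 0, 0] -> [0, 0, 0, 4, 16]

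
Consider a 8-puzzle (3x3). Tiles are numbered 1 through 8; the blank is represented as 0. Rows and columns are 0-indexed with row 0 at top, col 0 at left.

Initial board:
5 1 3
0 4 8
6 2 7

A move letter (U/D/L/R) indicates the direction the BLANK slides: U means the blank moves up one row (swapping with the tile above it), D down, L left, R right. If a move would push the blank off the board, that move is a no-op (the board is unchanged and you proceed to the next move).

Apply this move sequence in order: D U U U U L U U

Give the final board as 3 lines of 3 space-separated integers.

Answer: 0 1 3
5 4 8
6 2 7

Derivation:
After move 1 (D):
5 1 3
6 4 8
0 2 7

After move 2 (U):
5 1 3
0 4 8
6 2 7

After move 3 (U):
0 1 3
5 4 8
6 2 7

After move 4 (U):
0 1 3
5 4 8
6 2 7

After move 5 (U):
0 1 3
5 4 8
6 2 7

After move 6 (L):
0 1 3
5 4 8
6 2 7

After move 7 (U):
0 1 3
5 4 8
6 2 7

After move 8 (U):
0 1 3
5 4 8
6 2 7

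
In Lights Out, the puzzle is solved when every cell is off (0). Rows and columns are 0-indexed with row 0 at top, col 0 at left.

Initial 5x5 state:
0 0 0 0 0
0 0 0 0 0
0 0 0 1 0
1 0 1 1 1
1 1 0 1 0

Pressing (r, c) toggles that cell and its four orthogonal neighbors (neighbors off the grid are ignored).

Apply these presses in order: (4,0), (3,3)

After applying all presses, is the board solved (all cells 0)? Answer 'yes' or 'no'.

After press 1 at (4,0):
0 0 0 0 0
0 0 0 0 0
0 0 0 1 0
0 0 1 1 1
0 0 0 1 0

After press 2 at (3,3):
0 0 0 0 0
0 0 0 0 0
0 0 0 0 0
0 0 0 0 0
0 0 0 0 0

Lights still on: 0

Answer: yes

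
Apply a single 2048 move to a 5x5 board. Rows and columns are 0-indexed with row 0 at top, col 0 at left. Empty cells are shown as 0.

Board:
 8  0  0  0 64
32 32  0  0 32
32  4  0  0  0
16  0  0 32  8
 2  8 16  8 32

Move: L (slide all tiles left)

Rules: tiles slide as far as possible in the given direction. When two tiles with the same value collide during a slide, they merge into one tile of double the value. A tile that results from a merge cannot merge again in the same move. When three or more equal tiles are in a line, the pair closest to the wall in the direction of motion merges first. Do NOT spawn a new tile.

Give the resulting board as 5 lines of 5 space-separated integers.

Answer:  8 64  0  0  0
64 32  0  0  0
32  4  0  0  0
16 32  8  0  0
 2  8 16  8 32

Derivation:
Slide left:
row 0: [8, 0, 0, 0, 64] -> [8, 64, 0, 0, 0]
row 1: [32, 32, 0, 0, 32] -> [64, 32, 0, 0, 0]
row 2: [32, 4, 0, 0, 0] -> [32, 4, 0, 0, 0]
row 3: [16, 0, 0, 32, 8] -> [16, 32, 8, 0, 0]
row 4: [2, 8, 16, 8, 32] -> [2, 8, 16, 8, 32]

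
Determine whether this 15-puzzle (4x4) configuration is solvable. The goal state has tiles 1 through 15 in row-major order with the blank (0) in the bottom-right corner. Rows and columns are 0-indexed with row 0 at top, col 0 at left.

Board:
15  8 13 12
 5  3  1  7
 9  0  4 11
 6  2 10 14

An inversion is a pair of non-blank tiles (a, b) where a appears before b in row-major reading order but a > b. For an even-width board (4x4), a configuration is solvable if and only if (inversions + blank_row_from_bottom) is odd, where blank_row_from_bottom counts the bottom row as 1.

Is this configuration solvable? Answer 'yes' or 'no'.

Inversions: 59
Blank is in row 2 (0-indexed from top), which is row 2 counting from the bottom (bottom = 1).
59 + 2 = 61, which is odd, so the puzzle is solvable.

Answer: yes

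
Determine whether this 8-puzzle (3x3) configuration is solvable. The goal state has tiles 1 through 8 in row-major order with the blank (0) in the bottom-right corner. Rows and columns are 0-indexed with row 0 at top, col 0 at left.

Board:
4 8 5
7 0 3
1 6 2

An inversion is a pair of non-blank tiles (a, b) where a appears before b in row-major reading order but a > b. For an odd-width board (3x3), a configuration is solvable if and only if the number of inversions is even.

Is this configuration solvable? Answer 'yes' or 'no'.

Answer: no

Derivation:
Inversions (pairs i<j in row-major order where tile[i] > tile[j] > 0): 19
19 is odd, so the puzzle is not solvable.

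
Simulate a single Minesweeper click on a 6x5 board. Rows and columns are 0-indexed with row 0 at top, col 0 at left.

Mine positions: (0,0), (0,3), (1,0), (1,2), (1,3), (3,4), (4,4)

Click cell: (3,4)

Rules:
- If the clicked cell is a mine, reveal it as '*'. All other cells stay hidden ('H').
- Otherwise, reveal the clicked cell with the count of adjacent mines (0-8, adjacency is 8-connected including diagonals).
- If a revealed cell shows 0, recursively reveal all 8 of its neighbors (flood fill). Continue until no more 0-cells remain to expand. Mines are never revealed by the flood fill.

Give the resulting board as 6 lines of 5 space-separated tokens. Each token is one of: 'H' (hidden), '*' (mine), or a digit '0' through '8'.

H H H H H
H H H H H
H H H H H
H H H H *
H H H H H
H H H H H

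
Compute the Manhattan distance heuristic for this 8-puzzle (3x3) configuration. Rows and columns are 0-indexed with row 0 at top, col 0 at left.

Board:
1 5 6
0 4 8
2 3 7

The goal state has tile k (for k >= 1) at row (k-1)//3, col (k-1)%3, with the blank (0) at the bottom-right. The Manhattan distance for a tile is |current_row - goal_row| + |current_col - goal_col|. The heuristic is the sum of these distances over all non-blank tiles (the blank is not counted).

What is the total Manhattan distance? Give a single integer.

Tile 1: (0,0)->(0,0) = 0
Tile 5: (0,1)->(1,1) = 1
Tile 6: (0,2)->(1,2) = 1
Tile 4: (1,1)->(1,0) = 1
Tile 8: (1,2)->(2,1) = 2
Tile 2: (2,0)->(0,1) = 3
Tile 3: (2,1)->(0,2) = 3
Tile 7: (2,2)->(2,0) = 2
Sum: 0 + 1 + 1 + 1 + 2 + 3 + 3 + 2 = 13

Answer: 13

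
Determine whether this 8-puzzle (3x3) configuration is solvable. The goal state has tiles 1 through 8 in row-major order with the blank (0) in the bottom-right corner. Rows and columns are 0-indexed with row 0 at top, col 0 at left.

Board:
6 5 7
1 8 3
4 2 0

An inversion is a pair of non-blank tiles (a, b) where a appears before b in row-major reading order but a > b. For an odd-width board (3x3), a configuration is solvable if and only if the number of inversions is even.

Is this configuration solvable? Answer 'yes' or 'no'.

Answer: yes

Derivation:
Inversions (pairs i<j in row-major order where tile[i] > tile[j] > 0): 18
18 is even, so the puzzle is solvable.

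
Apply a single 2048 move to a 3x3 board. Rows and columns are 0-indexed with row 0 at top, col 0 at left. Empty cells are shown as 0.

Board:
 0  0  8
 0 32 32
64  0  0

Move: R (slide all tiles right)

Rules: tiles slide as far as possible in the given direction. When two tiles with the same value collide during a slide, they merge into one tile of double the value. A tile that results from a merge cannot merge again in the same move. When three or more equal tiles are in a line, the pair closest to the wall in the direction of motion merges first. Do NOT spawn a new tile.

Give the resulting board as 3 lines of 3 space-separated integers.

Slide right:
row 0: [0, 0, 8] -> [0, 0, 8]
row 1: [0, 32, 32] -> [0, 0, 64]
row 2: [64, 0, 0] -> [0, 0, 64]

Answer:  0  0  8
 0  0 64
 0  0 64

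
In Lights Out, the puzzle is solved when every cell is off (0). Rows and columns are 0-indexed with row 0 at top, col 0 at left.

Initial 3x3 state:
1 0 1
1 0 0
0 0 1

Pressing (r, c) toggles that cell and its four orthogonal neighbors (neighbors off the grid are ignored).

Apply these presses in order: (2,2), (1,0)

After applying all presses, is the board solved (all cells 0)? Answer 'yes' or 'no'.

Answer: no

Derivation:
After press 1 at (2,2):
1 0 1
1 0 1
0 1 0

After press 2 at (1,0):
0 0 1
0 1 1
1 1 0

Lights still on: 5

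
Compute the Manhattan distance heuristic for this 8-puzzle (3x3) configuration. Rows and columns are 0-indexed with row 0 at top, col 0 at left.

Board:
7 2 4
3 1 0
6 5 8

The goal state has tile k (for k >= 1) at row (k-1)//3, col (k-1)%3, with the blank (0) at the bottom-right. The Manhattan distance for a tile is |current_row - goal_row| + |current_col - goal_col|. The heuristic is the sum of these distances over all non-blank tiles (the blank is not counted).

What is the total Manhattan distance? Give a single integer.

Answer: 15

Derivation:
Tile 7: at (0,0), goal (2,0), distance |0-2|+|0-0| = 2
Tile 2: at (0,1), goal (0,1), distance |0-0|+|1-1| = 0
Tile 4: at (0,2), goal (1,0), distance |0-1|+|2-0| = 3
Tile 3: at (1,0), goal (0,2), distance |1-0|+|0-2| = 3
Tile 1: at (1,1), goal (0,0), distance |1-0|+|1-0| = 2
Tile 6: at (2,0), goal (1,2), distance |2-1|+|0-2| = 3
Tile 5: at (2,1), goal (1,1), distance |2-1|+|1-1| = 1
Tile 8: at (2,2), goal (2,1), distance |2-2|+|2-1| = 1
Sum: 2 + 0 + 3 + 3 + 2 + 3 + 1 + 1 = 15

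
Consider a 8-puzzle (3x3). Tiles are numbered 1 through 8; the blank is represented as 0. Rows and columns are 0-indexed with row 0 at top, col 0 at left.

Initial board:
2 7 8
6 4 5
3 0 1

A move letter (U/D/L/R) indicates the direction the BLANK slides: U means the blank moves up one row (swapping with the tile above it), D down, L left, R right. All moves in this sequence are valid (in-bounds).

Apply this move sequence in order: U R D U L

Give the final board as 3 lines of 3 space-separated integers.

Answer: 2 7 8
6 0 5
3 4 1

Derivation:
After move 1 (U):
2 7 8
6 0 5
3 4 1

After move 2 (R):
2 7 8
6 5 0
3 4 1

After move 3 (D):
2 7 8
6 5 1
3 4 0

After move 4 (U):
2 7 8
6 5 0
3 4 1

After move 5 (L):
2 7 8
6 0 5
3 4 1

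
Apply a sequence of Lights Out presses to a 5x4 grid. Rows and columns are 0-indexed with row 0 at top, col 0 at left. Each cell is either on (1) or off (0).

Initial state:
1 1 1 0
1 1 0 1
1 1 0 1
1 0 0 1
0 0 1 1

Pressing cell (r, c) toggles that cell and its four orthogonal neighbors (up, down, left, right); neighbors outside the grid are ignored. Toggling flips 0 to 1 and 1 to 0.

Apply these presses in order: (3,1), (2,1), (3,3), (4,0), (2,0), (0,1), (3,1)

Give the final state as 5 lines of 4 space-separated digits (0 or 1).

Answer: 0 0 0 0
0 1 0 1
1 1 1 0
1 1 1 0
1 1 1 0

Derivation:
After press 1 at (3,1):
1 1 1 0
1 1 0 1
1 0 0 1
0 1 1 1
0 1 1 1

After press 2 at (2,1):
1 1 1 0
1 0 0 1
0 1 1 1
0 0 1 1
0 1 1 1

After press 3 at (3,3):
1 1 1 0
1 0 0 1
0 1 1 0
0 0 0 0
0 1 1 0

After press 4 at (4,0):
1 1 1 0
1 0 0 1
0 1 1 0
1 0 0 0
1 0 1 0

After press 5 at (2,0):
1 1 1 0
0 0 0 1
1 0 1 0
0 0 0 0
1 0 1 0

After press 6 at (0,1):
0 0 0 0
0 1 0 1
1 0 1 0
0 0 0 0
1 0 1 0

After press 7 at (3,1):
0 0 0 0
0 1 0 1
1 1 1 0
1 1 1 0
1 1 1 0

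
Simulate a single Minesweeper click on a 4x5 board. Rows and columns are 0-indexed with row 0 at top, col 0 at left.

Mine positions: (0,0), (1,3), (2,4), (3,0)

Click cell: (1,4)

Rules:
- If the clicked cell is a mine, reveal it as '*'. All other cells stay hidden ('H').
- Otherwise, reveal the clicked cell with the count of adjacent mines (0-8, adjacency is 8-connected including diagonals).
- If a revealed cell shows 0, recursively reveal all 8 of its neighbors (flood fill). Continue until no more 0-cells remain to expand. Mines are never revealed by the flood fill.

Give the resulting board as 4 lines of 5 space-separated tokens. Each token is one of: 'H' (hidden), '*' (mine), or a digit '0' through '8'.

H H H H H
H H H H 2
H H H H H
H H H H H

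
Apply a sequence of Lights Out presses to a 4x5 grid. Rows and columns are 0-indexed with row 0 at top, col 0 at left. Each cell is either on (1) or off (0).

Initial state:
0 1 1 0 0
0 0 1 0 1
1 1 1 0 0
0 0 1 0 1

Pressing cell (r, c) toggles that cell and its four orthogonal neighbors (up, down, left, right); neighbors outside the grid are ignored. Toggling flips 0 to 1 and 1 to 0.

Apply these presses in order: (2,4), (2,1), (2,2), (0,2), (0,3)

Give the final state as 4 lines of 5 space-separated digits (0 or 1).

Answer: 0 0 1 0 1
0 1 1 1 0
0 1 1 0 1
0 1 0 0 0

Derivation:
After press 1 at (2,4):
0 1 1 0 0
0 0 1 0 0
1 1 1 1 1
0 0 1 0 0

After press 2 at (2,1):
0 1 1 0 0
0 1 1 0 0
0 0 0 1 1
0 1 1 0 0

After press 3 at (2,2):
0 1 1 0 0
0 1 0 0 0
0 1 1 0 1
0 1 0 0 0

After press 4 at (0,2):
0 0 0 1 0
0 1 1 0 0
0 1 1 0 1
0 1 0 0 0

After press 5 at (0,3):
0 0 1 0 1
0 1 1 1 0
0 1 1 0 1
0 1 0 0 0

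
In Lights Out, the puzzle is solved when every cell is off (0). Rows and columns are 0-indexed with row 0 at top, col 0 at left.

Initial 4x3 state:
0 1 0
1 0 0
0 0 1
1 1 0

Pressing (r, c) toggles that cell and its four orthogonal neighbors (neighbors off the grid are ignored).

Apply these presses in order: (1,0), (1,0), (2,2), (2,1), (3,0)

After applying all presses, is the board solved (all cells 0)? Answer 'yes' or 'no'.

After press 1 at (1,0):
1 1 0
0 1 0
1 0 1
1 1 0

After press 2 at (1,0):
0 1 0
1 0 0
0 0 1
1 1 0

After press 3 at (2,2):
0 1 0
1 0 1
0 1 0
1 1 1

After press 4 at (2,1):
0 1 0
1 1 1
1 0 1
1 0 1

After press 5 at (3,0):
0 1 0
1 1 1
0 0 1
0 1 1

Lights still on: 7

Answer: no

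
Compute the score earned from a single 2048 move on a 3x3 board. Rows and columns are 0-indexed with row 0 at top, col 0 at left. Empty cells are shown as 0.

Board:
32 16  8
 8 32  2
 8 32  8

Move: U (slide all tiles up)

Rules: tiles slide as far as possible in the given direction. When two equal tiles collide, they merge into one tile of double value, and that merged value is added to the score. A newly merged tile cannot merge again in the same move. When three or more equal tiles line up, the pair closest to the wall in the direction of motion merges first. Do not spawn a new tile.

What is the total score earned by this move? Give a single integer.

Answer: 80

Derivation:
Slide up:
col 0: [32, 8, 8] -> [32, 16, 0]  score +16 (running 16)
col 1: [16, 32, 32] -> [16, 64, 0]  score +64 (running 80)
col 2: [8, 2, 8] -> [8, 2, 8]  score +0 (running 80)
Board after move:
32 16  8
16 64  2
 0  0  8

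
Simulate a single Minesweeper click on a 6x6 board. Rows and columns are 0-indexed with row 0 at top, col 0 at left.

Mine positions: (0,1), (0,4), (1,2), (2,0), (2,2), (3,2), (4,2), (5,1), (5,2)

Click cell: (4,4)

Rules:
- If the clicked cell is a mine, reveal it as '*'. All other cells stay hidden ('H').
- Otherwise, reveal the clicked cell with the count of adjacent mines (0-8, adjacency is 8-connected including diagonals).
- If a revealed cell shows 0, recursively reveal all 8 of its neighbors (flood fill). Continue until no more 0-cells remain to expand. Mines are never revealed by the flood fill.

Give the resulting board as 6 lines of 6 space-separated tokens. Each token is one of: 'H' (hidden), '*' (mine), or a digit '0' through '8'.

H H H H H H
H H H 3 1 1
H H H 3 0 0
H H H 3 0 0
H H H 3 0 0
H H H 2 0 0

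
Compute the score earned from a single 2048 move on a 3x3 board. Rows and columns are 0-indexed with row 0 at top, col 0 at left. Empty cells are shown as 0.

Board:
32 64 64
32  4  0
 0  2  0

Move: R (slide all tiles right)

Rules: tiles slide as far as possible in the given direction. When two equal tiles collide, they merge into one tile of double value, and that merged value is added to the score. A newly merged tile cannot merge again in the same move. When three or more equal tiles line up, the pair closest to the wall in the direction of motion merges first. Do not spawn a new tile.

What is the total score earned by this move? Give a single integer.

Answer: 128

Derivation:
Slide right:
row 0: [32, 64, 64] -> [0, 32, 128]  score +128 (running 128)
row 1: [32, 4, 0] -> [0, 32, 4]  score +0 (running 128)
row 2: [0, 2, 0] -> [0, 0, 2]  score +0 (running 128)
Board after move:
  0  32 128
  0  32   4
  0   0   2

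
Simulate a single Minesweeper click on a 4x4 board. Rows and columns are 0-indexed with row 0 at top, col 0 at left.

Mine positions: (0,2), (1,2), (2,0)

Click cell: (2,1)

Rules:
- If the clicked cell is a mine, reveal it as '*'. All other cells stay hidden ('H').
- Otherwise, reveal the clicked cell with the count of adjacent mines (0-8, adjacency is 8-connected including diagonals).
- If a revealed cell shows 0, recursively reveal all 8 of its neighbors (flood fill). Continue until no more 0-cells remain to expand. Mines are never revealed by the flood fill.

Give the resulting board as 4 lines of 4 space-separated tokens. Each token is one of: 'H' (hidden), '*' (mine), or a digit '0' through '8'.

H H H H
H H H H
H 2 H H
H H H H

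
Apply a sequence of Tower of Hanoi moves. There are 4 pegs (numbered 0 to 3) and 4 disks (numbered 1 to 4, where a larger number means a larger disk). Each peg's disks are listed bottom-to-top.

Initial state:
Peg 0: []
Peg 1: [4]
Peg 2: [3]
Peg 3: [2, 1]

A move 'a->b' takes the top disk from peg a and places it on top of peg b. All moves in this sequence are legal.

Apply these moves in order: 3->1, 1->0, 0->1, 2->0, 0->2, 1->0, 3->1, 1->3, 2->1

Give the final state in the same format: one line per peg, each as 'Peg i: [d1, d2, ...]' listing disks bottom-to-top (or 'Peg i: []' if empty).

After move 1 (3->1):
Peg 0: []
Peg 1: [4, 1]
Peg 2: [3]
Peg 3: [2]

After move 2 (1->0):
Peg 0: [1]
Peg 1: [4]
Peg 2: [3]
Peg 3: [2]

After move 3 (0->1):
Peg 0: []
Peg 1: [4, 1]
Peg 2: [3]
Peg 3: [2]

After move 4 (2->0):
Peg 0: [3]
Peg 1: [4, 1]
Peg 2: []
Peg 3: [2]

After move 5 (0->2):
Peg 0: []
Peg 1: [4, 1]
Peg 2: [3]
Peg 3: [2]

After move 6 (1->0):
Peg 0: [1]
Peg 1: [4]
Peg 2: [3]
Peg 3: [2]

After move 7 (3->1):
Peg 0: [1]
Peg 1: [4, 2]
Peg 2: [3]
Peg 3: []

After move 8 (1->3):
Peg 0: [1]
Peg 1: [4]
Peg 2: [3]
Peg 3: [2]

After move 9 (2->1):
Peg 0: [1]
Peg 1: [4, 3]
Peg 2: []
Peg 3: [2]

Answer: Peg 0: [1]
Peg 1: [4, 3]
Peg 2: []
Peg 3: [2]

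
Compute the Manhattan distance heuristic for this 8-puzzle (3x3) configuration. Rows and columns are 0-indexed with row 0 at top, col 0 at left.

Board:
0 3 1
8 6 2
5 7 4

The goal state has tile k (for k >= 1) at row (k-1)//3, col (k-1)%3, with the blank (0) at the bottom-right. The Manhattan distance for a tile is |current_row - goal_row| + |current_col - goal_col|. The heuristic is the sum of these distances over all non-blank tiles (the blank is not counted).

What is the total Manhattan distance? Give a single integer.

Tile 3: at (0,1), goal (0,2), distance |0-0|+|1-2| = 1
Tile 1: at (0,2), goal (0,0), distance |0-0|+|2-0| = 2
Tile 8: at (1,0), goal (2,1), distance |1-2|+|0-1| = 2
Tile 6: at (1,1), goal (1,2), distance |1-1|+|1-2| = 1
Tile 2: at (1,2), goal (0,1), distance |1-0|+|2-1| = 2
Tile 5: at (2,0), goal (1,1), distance |2-1|+|0-1| = 2
Tile 7: at (2,1), goal (2,0), distance |2-2|+|1-0| = 1
Tile 4: at (2,2), goal (1,0), distance |2-1|+|2-0| = 3
Sum: 1 + 2 + 2 + 1 + 2 + 2 + 1 + 3 = 14

Answer: 14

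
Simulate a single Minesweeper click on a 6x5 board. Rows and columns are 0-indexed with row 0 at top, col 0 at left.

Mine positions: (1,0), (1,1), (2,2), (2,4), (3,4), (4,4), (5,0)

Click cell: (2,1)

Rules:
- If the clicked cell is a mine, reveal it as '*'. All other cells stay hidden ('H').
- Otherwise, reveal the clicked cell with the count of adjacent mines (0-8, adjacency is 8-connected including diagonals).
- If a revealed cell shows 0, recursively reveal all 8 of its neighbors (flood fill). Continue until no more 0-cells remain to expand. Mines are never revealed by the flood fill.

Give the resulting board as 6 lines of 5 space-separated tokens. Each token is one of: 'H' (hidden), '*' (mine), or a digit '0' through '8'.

H H H H H
H H H H H
H 3 H H H
H H H H H
H H H H H
H H H H H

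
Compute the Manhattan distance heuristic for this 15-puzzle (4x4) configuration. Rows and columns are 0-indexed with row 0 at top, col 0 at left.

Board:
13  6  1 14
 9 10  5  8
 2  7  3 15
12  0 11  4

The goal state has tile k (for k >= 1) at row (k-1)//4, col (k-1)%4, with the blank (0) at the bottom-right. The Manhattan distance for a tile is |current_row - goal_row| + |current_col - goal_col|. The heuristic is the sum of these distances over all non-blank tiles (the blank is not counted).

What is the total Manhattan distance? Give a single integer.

Tile 13: at (0,0), goal (3,0), distance |0-3|+|0-0| = 3
Tile 6: at (0,1), goal (1,1), distance |0-1|+|1-1| = 1
Tile 1: at (0,2), goal (0,0), distance |0-0|+|2-0| = 2
Tile 14: at (0,3), goal (3,1), distance |0-3|+|3-1| = 5
Tile 9: at (1,0), goal (2,0), distance |1-2|+|0-0| = 1
Tile 10: at (1,1), goal (2,1), distance |1-2|+|1-1| = 1
Tile 5: at (1,2), goal (1,0), distance |1-1|+|2-0| = 2
Tile 8: at (1,3), goal (1,3), distance |1-1|+|3-3| = 0
Tile 2: at (2,0), goal (0,1), distance |2-0|+|0-1| = 3
Tile 7: at (2,1), goal (1,2), distance |2-1|+|1-2| = 2
Tile 3: at (2,2), goal (0,2), distance |2-0|+|2-2| = 2
Tile 15: at (2,3), goal (3,2), distance |2-3|+|3-2| = 2
Tile 12: at (3,0), goal (2,3), distance |3-2|+|0-3| = 4
Tile 11: at (3,2), goal (2,2), distance |3-2|+|2-2| = 1
Tile 4: at (3,3), goal (0,3), distance |3-0|+|3-3| = 3
Sum: 3 + 1 + 2 + 5 + 1 + 1 + 2 + 0 + 3 + 2 + 2 + 2 + 4 + 1 + 3 = 32

Answer: 32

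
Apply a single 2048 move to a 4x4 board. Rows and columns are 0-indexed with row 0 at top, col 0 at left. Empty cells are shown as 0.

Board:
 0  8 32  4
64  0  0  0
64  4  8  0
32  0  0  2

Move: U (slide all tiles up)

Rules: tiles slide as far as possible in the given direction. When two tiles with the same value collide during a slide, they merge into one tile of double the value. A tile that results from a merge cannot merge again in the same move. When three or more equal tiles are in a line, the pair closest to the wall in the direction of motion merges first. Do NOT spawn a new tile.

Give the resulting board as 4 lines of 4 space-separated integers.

Answer: 128   8  32   4
 32   4   8   2
  0   0   0   0
  0   0   0   0

Derivation:
Slide up:
col 0: [0, 64, 64, 32] -> [128, 32, 0, 0]
col 1: [8, 0, 4, 0] -> [8, 4, 0, 0]
col 2: [32, 0, 8, 0] -> [32, 8, 0, 0]
col 3: [4, 0, 0, 2] -> [4, 2, 0, 0]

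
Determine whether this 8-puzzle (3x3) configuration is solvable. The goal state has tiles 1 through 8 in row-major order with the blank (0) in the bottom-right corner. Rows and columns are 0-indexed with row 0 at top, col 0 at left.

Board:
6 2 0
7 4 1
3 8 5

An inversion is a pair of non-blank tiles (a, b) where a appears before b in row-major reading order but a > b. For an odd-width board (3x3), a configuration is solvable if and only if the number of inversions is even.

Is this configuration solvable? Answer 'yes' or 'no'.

Inversions (pairs i<j in row-major order where tile[i] > tile[j] > 0): 13
13 is odd, so the puzzle is not solvable.

Answer: no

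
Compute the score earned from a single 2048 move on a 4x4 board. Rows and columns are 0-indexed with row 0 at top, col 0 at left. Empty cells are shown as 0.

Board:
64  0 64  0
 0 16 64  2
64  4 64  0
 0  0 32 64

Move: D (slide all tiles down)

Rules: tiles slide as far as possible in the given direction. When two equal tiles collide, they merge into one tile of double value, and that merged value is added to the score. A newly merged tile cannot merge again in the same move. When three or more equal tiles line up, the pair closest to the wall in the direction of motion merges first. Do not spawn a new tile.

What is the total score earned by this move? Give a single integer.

Answer: 256

Derivation:
Slide down:
col 0: [64, 0, 64, 0] -> [0, 0, 0, 128]  score +128 (running 128)
col 1: [0, 16, 4, 0] -> [0, 0, 16, 4]  score +0 (running 128)
col 2: [64, 64, 64, 32] -> [0, 64, 128, 32]  score +128 (running 256)
col 3: [0, 2, 0, 64] -> [0, 0, 2, 64]  score +0 (running 256)
Board after move:
  0   0   0   0
  0   0  64   0
  0  16 128   2
128   4  32  64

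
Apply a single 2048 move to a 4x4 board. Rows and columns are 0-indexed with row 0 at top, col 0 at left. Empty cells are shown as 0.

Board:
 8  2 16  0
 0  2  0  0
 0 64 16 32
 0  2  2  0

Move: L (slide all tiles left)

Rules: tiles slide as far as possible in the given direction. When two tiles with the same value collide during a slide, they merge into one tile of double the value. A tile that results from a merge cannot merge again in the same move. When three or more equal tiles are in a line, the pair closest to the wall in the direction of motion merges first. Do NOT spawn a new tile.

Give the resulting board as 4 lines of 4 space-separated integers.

Answer:  8  2 16  0
 2  0  0  0
64 16 32  0
 4  0  0  0

Derivation:
Slide left:
row 0: [8, 2, 16, 0] -> [8, 2, 16, 0]
row 1: [0, 2, 0, 0] -> [2, 0, 0, 0]
row 2: [0, 64, 16, 32] -> [64, 16, 32, 0]
row 3: [0, 2, 2, 0] -> [4, 0, 0, 0]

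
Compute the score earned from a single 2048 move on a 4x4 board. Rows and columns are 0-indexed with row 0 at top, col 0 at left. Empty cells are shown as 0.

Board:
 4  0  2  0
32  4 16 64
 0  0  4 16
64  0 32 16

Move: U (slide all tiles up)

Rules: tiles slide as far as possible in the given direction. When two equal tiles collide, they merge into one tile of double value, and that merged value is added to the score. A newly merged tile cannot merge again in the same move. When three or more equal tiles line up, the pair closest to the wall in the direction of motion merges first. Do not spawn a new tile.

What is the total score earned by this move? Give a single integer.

Slide up:
col 0: [4, 32, 0, 64] -> [4, 32, 64, 0]  score +0 (running 0)
col 1: [0, 4, 0, 0] -> [4, 0, 0, 0]  score +0 (running 0)
col 2: [2, 16, 4, 32] -> [2, 16, 4, 32]  score +0 (running 0)
col 3: [0, 64, 16, 16] -> [64, 32, 0, 0]  score +32 (running 32)
Board after move:
 4  4  2 64
32  0 16 32
64  0  4  0
 0  0 32  0

Answer: 32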